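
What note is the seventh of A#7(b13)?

G#

Root of A#7(b13) = A#. The 7th is a minor 7th: A# up a minor 7th → G#.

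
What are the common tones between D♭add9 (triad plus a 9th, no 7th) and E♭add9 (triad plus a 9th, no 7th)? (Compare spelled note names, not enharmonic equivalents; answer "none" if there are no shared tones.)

F, E♭

D♭add9 = D♭, F, A♭, E♭.
E♭add9 = E♭, G, B♭, F.
Shared: F, E♭.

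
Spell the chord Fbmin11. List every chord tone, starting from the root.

Fbmin11: minor eleventh on Fb.
Fb — root
Abb — minor 3rd
Cb — perfect 5th
Ebb — minor 7th
Gb — major 9th
Bbb — perfect 11th

Fb, Abb, Cb, Ebb, Gb, Bbb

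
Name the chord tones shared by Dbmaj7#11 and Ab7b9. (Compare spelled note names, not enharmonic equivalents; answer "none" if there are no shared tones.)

Dbmaj7#11 = Db, F, Ab, C, G.
Ab7b9 = Ab, C, Eb, Gb, Bbb.
Shared: Ab, C.

Ab, C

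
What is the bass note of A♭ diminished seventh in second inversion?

A♭ diminished seventh = A-flat–C-flat–E-double-flat–G-double-flat. Second inversion → fifth in the bass = E-double-flat.

E-double-flat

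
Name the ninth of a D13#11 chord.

E

Root of D13#11 = D. The 9th is a major 9th: D up a major 9th → E.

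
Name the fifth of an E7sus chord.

B

E7sus is built on E; its 5th is a perfect 5th above the root.
A fifth above E uses the letter B, and the perfect 5th above E is B.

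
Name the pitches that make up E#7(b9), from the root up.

E# G## B# D# F#

E#7(b9) is a dominant seventh flat nine built on E#.
E# — root
G## — major 3rd
B# — perfect 5th
D# — minor 7th
F# — minor 9th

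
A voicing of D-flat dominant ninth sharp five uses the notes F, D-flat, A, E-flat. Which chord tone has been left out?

D-flat dominant ninth sharp five = D-flat, F, A, C-flat, E-flat. The voicing lacks the 7th (minor 7th), C-flat.

C-flat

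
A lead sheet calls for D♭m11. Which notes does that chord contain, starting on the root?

D♭  F♭  A♭  C♭  E♭  G♭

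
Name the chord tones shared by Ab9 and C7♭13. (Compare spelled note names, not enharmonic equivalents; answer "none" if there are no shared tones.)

Ab9: Ab C Eb Gb Bb
C7♭13: C E G Bb Ab
Common to both → Ab, C, Bb.

Ab C Bb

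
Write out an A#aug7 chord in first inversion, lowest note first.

In root position, A#aug7 is A#–C##–E##–G#.
First inversion puts the third (C##) in the bass.

C## E## G# A#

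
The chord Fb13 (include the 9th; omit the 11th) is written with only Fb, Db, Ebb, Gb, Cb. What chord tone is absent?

The full Fb13 chord is Fb, Ab, Cb, Ebb, Gb, Db.
Comparing with the voicing, the major 3rd (3rd) — Ab — is absent.

Ab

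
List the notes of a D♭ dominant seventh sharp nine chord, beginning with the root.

D♭ dominant seventh sharp nine is a dominant seventh sharp nine built on Db.
Root: Db
Major 3rd (3rd): F
Perfect 5th (5th): Ab
Minor 7th (7th): Cb
Augmented 9th (9th): E

Db F Ab Cb E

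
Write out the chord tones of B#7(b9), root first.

Root B#, quality dominant seventh flat nine:
- root: B#
- major 3rd: D##
- perfect 5th: F##
- minor 7th: A#
- minor 9th: C#

B#, D##, F##, A#, C#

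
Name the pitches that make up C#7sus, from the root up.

Root C#, quality dominant seventh suspended fourth:
C# — root
F# — perfect 4th
G# — perfect 5th
B — minor 7th

C#, F#, G#, B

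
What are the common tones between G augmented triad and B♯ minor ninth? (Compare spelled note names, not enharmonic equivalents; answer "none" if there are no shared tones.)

D-sharp

G augmented triad: G B D-sharp
B♯ minor ninth: B-sharp D-sharp F-double-sharp A-sharp C-double-sharp
Common to both → D-sharp.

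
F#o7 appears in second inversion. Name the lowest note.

C

F#o7 in root position is F#–A–C–Eb.
Second inversion places the fifth in the bass, which is C.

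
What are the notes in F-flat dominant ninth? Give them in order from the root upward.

F-flat – A-flat – C-flat – E-double-flat – G-flat

F-flat dominant ninth is a dominant ninth built on F-flat.
root → F-flat
3rd (major 3rd) → A-flat
5th (perfect 5th) → C-flat
7th (minor 7th) → E-double-flat
9th (major 9th) → G-flat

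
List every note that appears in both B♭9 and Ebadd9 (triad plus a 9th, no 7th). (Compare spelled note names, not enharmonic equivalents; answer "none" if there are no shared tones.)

B♭9 = Bb, D, F, Ab, C.
Ebadd9 = Eb, G, Bb, F.
Shared: Bb, F.

Bb, F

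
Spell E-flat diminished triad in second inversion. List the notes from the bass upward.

In root position, E-flat diminished triad is E♭–G♭–B𝄫.
Second inversion puts the fifth (B𝄫) in the bass.

B𝄫  E♭  G♭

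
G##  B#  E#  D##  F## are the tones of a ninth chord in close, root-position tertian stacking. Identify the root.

E#

Arranged so that each adjacent pair is a third by letter name: E# – G## – B# – D## – F##.
The bottom of that stack, E#, is the root (this is E# major ninth).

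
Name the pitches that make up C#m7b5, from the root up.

C♯, E, G, B

Root C♯, quality half-diminished seventh:
root → C♯
3rd (minor 3rd) → E
5th (diminished 5th) → G
7th (minor 7th) → B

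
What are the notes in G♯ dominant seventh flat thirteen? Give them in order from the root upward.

G-sharp – B-sharp – D-sharp – F-sharp – E

G♯ dominant seventh flat thirteen: dominant seventh flat thirteen on G-sharp.
- root: G-sharp
- major 3rd: B-sharp
- perfect 5th: D-sharp
- minor 7th: F-sharp
- minor 13th: E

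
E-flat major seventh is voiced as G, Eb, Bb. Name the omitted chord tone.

The full E-flat major seventh chord is Eb, G, Bb, D.
Comparing with the voicing, the major 7th (7th) — D — is absent.

D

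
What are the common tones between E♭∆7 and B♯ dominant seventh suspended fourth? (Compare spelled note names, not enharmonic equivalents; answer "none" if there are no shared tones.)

E♭∆7 = E♭, G, B♭, D.
B♯ dominant seventh suspended fourth = B♯, E♯, F𝄪, A♯.
Shared: none.

none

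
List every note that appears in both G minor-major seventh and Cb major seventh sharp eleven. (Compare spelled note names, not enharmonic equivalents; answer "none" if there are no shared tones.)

B-flat

G minor-major seventh = G, B-flat, D, F-sharp.
Cb major seventh sharp eleven = C-flat, E-flat, G-flat, B-flat, F.
Shared: B-flat.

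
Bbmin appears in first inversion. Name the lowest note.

Db

Bbmin = Bb–Db–F. First inversion → third in the bass = Db.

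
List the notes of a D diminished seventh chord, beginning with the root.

D  F  A♭  C♭

D diminished seventh: diminished seventh on D.
Root: D
Minor 3rd (3rd): F
Diminished 5th (5th): A♭
Diminished 7th (7th): C♭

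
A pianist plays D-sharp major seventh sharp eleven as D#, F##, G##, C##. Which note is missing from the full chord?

The full D-sharp major seventh sharp eleven chord is D#, F##, A#, C##, G##.
Comparing with the voicing, the perfect 5th (5th) — A# — is absent.

A#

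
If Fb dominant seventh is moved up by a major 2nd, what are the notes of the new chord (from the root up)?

Transposed root: F-flat → G-flat (major 2nd up). So we spell G-flat dominant seventh:
root → G-flat
3rd (major 3rd) → B-flat
5th (perfect 5th) → D-flat
7th (minor 7th) → F-flat

G-flat, B-flat, D-flat, F-flat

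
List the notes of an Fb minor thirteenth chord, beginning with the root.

Fb minor thirteenth is a minor thirteenth built on Fb.
- root: Fb
- minor 3rd: Abb
- perfect 5th: Cb
- minor 7th: Ebb
- major 9th: Gb
- perfect 11th: Bbb
- major 13th: Db

Fb  Abb  Cb  Ebb  Gb  Bbb  Db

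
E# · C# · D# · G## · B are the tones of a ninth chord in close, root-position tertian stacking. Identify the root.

C#

Stacking in thirds gives C# – E# – G## – B – D#, so C# is the root — C# dominant ninth sharp five.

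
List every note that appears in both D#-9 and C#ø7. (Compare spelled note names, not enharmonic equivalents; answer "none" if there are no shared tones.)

C♯

D#-9 = D♯, F♯, A♯, C♯, E♯.
C#ø7 = C♯, E, G, B.
Shared: C♯.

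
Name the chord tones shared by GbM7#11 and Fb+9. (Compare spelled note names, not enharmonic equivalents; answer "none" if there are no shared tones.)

GbM7#11 = G♭, B♭, D♭, F, C.
Fb+9 = F♭, A♭, C, E𝄫, G♭.
Shared: G♭, C.

G♭ – C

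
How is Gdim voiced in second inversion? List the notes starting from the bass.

Gdim = G–Bb–Db; second inversion → fifth (Db) lowest.

Db, G, Bb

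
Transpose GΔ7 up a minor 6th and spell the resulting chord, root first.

Transposed root: G → Eb (minor 6th up). So we spell Eb major seventh:
Root: Eb
Major 3rd (3rd): G
Perfect 5th (5th): Bb
Major 7th (7th): D

Eb  G  Bb  D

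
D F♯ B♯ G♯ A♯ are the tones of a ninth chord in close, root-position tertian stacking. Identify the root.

G♯

Stacking in thirds gives G♯ – B♯ – D – F♯ – A♯, so G♯ is the root — G♯ dominant ninth flat five.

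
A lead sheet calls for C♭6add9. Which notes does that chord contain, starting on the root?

Cb Eb Gb Ab Db

Root Cb, quality six-nine:
Cb — root
Eb — major 3rd
Gb — perfect 5th
Ab — major 6th
Db — major 9th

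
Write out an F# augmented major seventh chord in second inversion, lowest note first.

C-double-sharp, E-sharp, F-sharp, A-sharp

F# augmented major seventh = F-sharp–A-sharp–C-double-sharp–E-sharp; second inversion → fifth (C-double-sharp) lowest.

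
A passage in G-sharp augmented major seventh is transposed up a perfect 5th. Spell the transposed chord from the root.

D-sharp – F-double-sharp – A-double-sharp – C-double-sharp

G-sharp up a perfect 5th → D-sharp. New chord: D-sharp augmented major seventh.
D-sharp — root
F-double-sharp — major 3rd
A-double-sharp — augmented 5th
C-double-sharp — major 7th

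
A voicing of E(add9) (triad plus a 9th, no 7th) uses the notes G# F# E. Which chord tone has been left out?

B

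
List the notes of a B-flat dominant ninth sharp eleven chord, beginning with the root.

B-flat dominant ninth sharp eleven: dominant ninth sharp eleven on B-flat.
root → B-flat
3rd (major 3rd) → D
5th (perfect 5th) → F
7th (minor 7th) → A-flat
9th (major 9th) → C
11th (augmented 11th) → E

B-flat, D, F, A-flat, C, E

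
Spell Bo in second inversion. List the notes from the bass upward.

F – B – D

In root position, Bo is B–D–F.
Second inversion puts the fifth (F) in the bass.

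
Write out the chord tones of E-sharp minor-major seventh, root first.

E-sharp minor-major seventh is a minor-major seventh built on E-sharp.
Root: E-sharp
Minor 3rd (3rd): G-sharp
Perfect 5th (5th): B-sharp
Major 7th (7th): D-double-sharp

E-sharp, G-sharp, B-sharp, D-double-sharp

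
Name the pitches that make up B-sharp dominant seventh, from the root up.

B#, D##, F##, A#

B-sharp dominant seventh is a dominant seventh built on B#.
Root: B#
Major 3rd (3rd): D##
Perfect 5th (5th): F##
Minor 7th (7th): A#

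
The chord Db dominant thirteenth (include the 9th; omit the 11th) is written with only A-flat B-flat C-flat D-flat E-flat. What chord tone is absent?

F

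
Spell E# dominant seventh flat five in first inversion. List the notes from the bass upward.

In root position, E# dominant seventh flat five is E#–G##–B–D#.
First inversion puts the third (G##) in the bass.

G## – B – D# – E#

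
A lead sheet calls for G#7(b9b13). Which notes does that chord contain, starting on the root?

G♯, B♯, D♯, F♯, A, E

Root G♯, quality dominant seventh flat nine flat thirteen:
Root: G♯
Major 3rd (3rd): B♯
Perfect 5th (5th): D♯
Minor 7th (7th): F♯
Minor 9th (9th): A
Minor 13th (13th): E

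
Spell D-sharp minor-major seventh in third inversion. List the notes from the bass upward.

C## – D# – F# – A#

D-sharp minor-major seventh = D#–F#–A#–C##; third inversion → seventh (C##) lowest.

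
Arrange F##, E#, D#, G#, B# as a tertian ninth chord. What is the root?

Stacking in thirds gives E# – G# – B# – D# – F##, so E# is the root — E# minor ninth.

E#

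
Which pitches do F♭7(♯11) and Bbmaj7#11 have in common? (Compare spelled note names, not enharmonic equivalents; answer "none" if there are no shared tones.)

Bb

F♭7(♯11): Fb Ab Cb Ebb Bb
Bbmaj7#11: Bb D F A E
Common to both → Bb.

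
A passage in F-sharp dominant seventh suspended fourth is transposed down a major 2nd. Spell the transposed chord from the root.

E, A, B, D

A major 2nd down from F-sharp is E, so the new chord is E dominant seventh suspended fourth.
- root: E
- perfect 4th: A
- perfect 5th: B
- minor 7th: D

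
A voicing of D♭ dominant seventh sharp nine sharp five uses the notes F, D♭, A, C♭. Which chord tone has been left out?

D♭ dominant seventh sharp nine sharp five = D♭, F, A, C♭, E. The voicing lacks the 9th (augmented 9th), E.

E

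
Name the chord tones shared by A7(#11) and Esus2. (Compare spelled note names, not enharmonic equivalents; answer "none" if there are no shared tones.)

E

A7(#11) = A, C#, E, G, D#.
Esus2 = E, F#, B.
Shared: E.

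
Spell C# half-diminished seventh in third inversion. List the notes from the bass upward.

C# half-diminished seventh = C-sharp–E–G–B; third inversion → seventh (B) lowest.

B, C-sharp, E, G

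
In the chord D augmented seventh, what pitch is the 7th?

Root of D augmented seventh = D. The 7th is a minor 7th: D up a minor 7th → C.

C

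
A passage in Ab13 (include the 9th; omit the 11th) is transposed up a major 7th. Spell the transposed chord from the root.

G, B, D, F, A, E

A♭ up a major 7th → G. New chord: G dominant thirteenth.
- root: G
- major 3rd: B
- perfect 5th: D
- minor 7th: F
- major 9th: A
- major 13th: E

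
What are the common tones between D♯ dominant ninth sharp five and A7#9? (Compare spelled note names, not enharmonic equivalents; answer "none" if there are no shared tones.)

C#

D♯ dominant ninth sharp five: D# F## A## C# E#
A7#9: A C# E G B#
Common to both → C#.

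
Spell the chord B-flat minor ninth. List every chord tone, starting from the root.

B♭, D♭, F, A♭, C

B-flat minor ninth: minor ninth on B♭.
root → B♭
3rd (minor 3rd) → D♭
5th (perfect 5th) → F
7th (minor 7th) → A♭
9th (major 9th) → C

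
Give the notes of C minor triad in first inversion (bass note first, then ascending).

Eb G C

In root position, C minor triad is C–Eb–G.
First inversion puts the third (Eb) in the bass.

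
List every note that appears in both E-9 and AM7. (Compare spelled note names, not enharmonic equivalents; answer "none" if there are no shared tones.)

E

E-9 = E, G, B, D, F#.
AM7 = A, C#, E, G#.
Shared: E.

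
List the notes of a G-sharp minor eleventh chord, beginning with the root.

G#, B, D#, F#, A#, C#

G-sharp minor eleventh: minor eleventh on G#.
- root: G#
- minor 3rd: B
- perfect 5th: D#
- minor 7th: F#
- major 9th: A#
- perfect 11th: C#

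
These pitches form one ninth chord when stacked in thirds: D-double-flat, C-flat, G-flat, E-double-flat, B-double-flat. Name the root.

C-flat

Stacking in thirds gives C-flat – E-double-flat – G-flat – B-double-flat – D-double-flat, so C-flat is the root — C-flat minor seventh flat nine.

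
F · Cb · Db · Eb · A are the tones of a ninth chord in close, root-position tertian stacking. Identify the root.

Db

Arranged so that each adjacent pair is a third by letter name: Db – F – A – Cb – Eb.
The bottom of that stack, Db, is the root (this is Db dominant ninth sharp five).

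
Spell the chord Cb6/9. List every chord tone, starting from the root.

Cb  Eb  Gb  Ab  Db

Root Cb, quality six-nine:
Cb — root
Eb — major 3rd
Gb — perfect 5th
Ab — major 6th
Db — major 9th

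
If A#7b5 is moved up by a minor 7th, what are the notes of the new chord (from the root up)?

G# – B# – D – F#

A# up a minor 7th → G#. New chord: G# dominant seventh flat five.
root → G#
3rd (major 3rd) → B#
5th (diminished 5th) → D
7th (minor 7th) → F#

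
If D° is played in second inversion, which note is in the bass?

Ab

D° in root position is D–F–Ab.
Second inversion places the fifth in the bass, which is Ab.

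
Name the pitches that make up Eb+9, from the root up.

E♭, G, B, D♭, F

Eb+9 is a dominant ninth sharp five built on E♭.
root → E♭
3rd (major 3rd) → G
5th (augmented 5th) → B
7th (minor 7th) → D♭
9th (major 9th) → F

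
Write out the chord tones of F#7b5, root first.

F#, A#, C, E

F#7b5 is a dominant seventh flat five built on F#.
- root: F#
- major 3rd: A#
- diminished 5th: C
- minor 7th: E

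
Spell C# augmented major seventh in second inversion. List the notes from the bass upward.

G##  B#  C#  E#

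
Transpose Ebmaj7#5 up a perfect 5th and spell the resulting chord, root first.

A perfect 5th up from Eb is Bb, so the new chord is Bb augmented major seventh.
- root: Bb
- major 3rd: D
- augmented 5th: F#
- major 7th: A

Bb, D, F#, A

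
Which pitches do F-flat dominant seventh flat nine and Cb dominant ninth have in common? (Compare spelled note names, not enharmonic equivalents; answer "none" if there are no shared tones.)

F-flat dominant seventh flat nine: Fb Ab Cb Ebb Gbb
Cb dominant ninth: Cb Eb Gb Bbb Db
Common to both → Cb.

Cb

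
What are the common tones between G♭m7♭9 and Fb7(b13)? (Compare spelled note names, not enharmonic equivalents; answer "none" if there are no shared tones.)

F♭

G♭m7♭9: G♭ B𝄫 D♭ F♭ A𝄫
Fb7(b13): F♭ A♭ C♭ E𝄫 D𝄫
Common to both → F♭.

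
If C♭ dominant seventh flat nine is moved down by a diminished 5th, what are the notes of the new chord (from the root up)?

F, A, C, E-flat, G-flat

Transposed root: C-flat → F (diminished 5th down). So we spell F dominant seventh flat nine:
- root: F
- major 3rd: A
- perfect 5th: C
- minor 7th: E-flat
- minor 9th: G-flat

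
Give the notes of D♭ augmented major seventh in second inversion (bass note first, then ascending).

A  C  Db  F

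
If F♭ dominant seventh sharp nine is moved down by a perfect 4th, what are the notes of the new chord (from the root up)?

C-flat, E-flat, G-flat, B-double-flat, D

Transposed root: F-flat → C-flat (perfect 4th down). So we spell C-flat dominant seventh sharp nine:
Root: C-flat
Major 3rd (3rd): E-flat
Perfect 5th (5th): G-flat
Minor 7th (7th): B-double-flat
Augmented 9th (9th): D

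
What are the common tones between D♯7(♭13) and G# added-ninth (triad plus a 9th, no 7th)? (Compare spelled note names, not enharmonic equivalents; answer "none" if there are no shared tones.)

D♯7(♭13) = D♯, F𝄪, A♯, C♯, B.
G# added-ninth = G♯, B♯, D♯, A♯.
Shared: D♯, A♯.

D♯, A♯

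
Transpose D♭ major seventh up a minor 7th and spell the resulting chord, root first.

Transposed root: D♭ → C♭ (minor 7th up). So we spell C♭ major seventh:
C♭ — root
E♭ — major 3rd
G♭ — perfect 5th
B♭ — major 7th

C♭ – E♭ – G♭ – B♭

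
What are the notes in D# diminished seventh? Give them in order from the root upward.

D-sharp, F-sharp, A, C

Root D-sharp, quality diminished seventh:
Root: D-sharp
Minor 3rd (3rd): F-sharp
Diminished 5th (5th): A
Diminished 7th (7th): C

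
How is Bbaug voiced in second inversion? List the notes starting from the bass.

Bbaug = B♭–D–F♯; second inversion → fifth (F♯) lowest.

F♯, B♭, D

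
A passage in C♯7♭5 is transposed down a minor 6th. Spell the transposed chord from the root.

E# G## B D#

Transposed root: C# → E# (minor 6th down). So we spell E# dominant seventh flat five:
E# — root
G## — major 3rd
B — diminished 5th
D# — minor 7th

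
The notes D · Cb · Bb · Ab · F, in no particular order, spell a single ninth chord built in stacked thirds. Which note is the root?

Bb

Stacking in thirds gives Bb – D – F – Ab – Cb, so Bb is the root — Bb dominant seventh flat nine.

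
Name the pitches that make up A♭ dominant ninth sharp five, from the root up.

A♭, C, E, G♭, B♭

A♭ dominant ninth sharp five is a dominant ninth sharp five built on A♭.
Root: A♭
Major 3rd (3rd): C
Augmented 5th (5th): E
Minor 7th (7th): G♭
Major 9th (9th): B♭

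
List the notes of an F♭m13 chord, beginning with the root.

F♭m13: minor thirteenth on Fb.
root → Fb
3rd (minor 3rd) → Abb
5th (perfect 5th) → Cb
7th (minor 7th) → Ebb
9th (major 9th) → Gb
11th (perfect 11th) → Bbb
13th (major 13th) → Db

Fb Abb Cb Ebb Gb Bbb Db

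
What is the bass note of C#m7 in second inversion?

G#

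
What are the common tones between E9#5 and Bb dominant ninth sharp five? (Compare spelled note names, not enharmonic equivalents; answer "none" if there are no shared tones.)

D, F♯

E9#5: E G♯ B♯ D F♯
Bb dominant ninth sharp five: B♭ D F♯ A♭ C
Common to both → D, F♯.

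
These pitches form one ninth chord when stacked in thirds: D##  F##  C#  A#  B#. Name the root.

Stacking in thirds gives B# – D## – F## – A# – C#, so B# is the root — B# dominant seventh flat nine.

B#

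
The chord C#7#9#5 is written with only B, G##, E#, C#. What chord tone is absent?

C#7#9#5 = C#, E#, G##, B, D##. The voicing lacks the 9th (augmented 9th), D##.

D##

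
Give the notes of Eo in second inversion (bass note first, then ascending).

Eo = E–G–Bb; second inversion → fifth (Bb) lowest.

Bb, E, G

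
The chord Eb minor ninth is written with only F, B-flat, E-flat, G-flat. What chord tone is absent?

Eb minor ninth = E-flat, G-flat, B-flat, D-flat, F. The voicing lacks the 7th (minor 7th), D-flat.

D-flat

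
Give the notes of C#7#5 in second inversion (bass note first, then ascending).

C#7#5 = C♯–E♯–G𝄪–B; second inversion → fifth (G𝄪) lowest.

G𝄪  B  C♯  E♯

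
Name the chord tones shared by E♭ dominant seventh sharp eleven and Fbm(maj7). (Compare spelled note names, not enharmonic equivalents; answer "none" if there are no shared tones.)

E♭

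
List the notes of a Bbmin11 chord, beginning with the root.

Bb Db F Ab C Eb

Root Bb, quality minor eleventh:
Root: Bb
Minor 3rd (3rd): Db
Perfect 5th (5th): F
Minor 7th (7th): Ab
Major 9th (9th): C
Perfect 11th (11th): Eb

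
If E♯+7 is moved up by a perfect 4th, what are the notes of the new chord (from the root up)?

E# up a perfect 4th → A#. New chord: A# augmented seventh.
A# — root
C## — major 3rd
E## — augmented 5th
G# — minor 7th

A#, C##, E##, G#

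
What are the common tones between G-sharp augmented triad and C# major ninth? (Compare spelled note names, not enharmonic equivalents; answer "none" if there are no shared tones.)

G-sharp augmented triad: G# B# D##
C# major ninth: C# E# G# B# D#
Common to both → G#, B#.

G#, B#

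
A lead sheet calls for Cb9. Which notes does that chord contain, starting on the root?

Root Cb, quality dominant ninth:
root → Cb
3rd (major 3rd) → Eb
5th (perfect 5th) → Gb
7th (minor 7th) → Bbb
9th (major 9th) → Db

Cb  Eb  Gb  Bbb  Db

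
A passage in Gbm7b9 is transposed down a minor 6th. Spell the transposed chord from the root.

A minor 6th down from Gb is Bb, so the new chord is Bb minor seventh flat nine.
Root: Bb
Minor 3rd (3rd): Db
Perfect 5th (5th): F
Minor 7th (7th): Ab
Minor 9th (9th): Cb

Bb  Db  F  Ab  Cb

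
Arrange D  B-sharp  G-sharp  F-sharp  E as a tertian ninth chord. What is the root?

Stacking in thirds gives E – G-sharp – B-sharp – D – F-sharp, so E is the root — E dominant ninth sharp five.

E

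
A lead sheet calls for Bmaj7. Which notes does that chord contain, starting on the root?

B – D# – F# – A#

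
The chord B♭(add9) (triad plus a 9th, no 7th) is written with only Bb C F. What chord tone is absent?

D

B♭(add9) = Bb, D, F, C. The voicing lacks the 3rd (major 3rd), D.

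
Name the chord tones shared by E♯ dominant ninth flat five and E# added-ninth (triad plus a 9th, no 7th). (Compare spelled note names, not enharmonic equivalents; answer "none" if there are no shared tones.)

E♯ dominant ninth flat five: E-sharp G-double-sharp B D-sharp F-double-sharp
E# added-ninth: E-sharp G-double-sharp B-sharp F-double-sharp
Common to both → E-sharp, G-double-sharp, F-double-sharp.

E-sharp, G-double-sharp, F-double-sharp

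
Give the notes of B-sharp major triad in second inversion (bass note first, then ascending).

F𝄪 – B♯ – D𝄪

B-sharp major triad = B♯–D𝄪–F𝄪; second inversion → fifth (F𝄪) lowest.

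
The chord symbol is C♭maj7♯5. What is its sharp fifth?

G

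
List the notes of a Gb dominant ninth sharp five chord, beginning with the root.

G-flat, B-flat, D, F-flat, A-flat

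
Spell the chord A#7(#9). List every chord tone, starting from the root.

Root A#, quality dominant seventh sharp nine:
root → A#
3rd (major 3rd) → C##
5th (perfect 5th) → E#
7th (minor 7th) → G#
9th (augmented 9th) → B##

A#  C##  E#  G#  B##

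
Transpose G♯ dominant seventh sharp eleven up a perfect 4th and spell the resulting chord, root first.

C-sharp E-sharp G-sharp B F-double-sharp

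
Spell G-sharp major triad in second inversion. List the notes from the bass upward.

D# G# B#

G-sharp major triad = G#–B#–D#; second inversion → fifth (D#) lowest.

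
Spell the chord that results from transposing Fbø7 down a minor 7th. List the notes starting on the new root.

Gb Bbb Dbb Fb

Transposed root: Fb → Gb (minor 7th down). So we spell Gb half-diminished seventh:
- root: Gb
- minor 3rd: Bbb
- diminished 5th: Dbb
- minor 7th: Fb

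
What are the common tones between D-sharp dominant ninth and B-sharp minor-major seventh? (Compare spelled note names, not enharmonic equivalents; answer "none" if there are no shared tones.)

D-sharp dominant ninth = D-sharp, F-double-sharp, A-sharp, C-sharp, E-sharp.
B-sharp minor-major seventh = B-sharp, D-sharp, F-double-sharp, A-double-sharp.
Shared: D-sharp, F-double-sharp.

D-sharp F-double-sharp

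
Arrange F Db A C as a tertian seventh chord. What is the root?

Db

Stacking in thirds gives Db – F – A – C, so Db is the root — Db augmented major seventh.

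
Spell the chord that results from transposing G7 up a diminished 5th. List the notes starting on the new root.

A diminished 5th up from G is D♭, so the new chord is D♭ dominant seventh.
- root: D♭
- major 3rd: F
- perfect 5th: A♭
- minor 7th: C♭

D♭ F A♭ C♭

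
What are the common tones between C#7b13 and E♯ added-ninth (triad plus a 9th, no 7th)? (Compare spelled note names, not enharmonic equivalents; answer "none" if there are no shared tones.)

C#7b13 = C#, E#, G#, B, A.
E♯ added-ninth = E#, G##, B#, F##.
Shared: E#.

E#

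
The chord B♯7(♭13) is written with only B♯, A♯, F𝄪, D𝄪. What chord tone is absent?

B♯7(♭13) = B♯, D𝄪, F𝄪, A♯, G♯. The voicing lacks the 13th (minor 13th), G♯.

G♯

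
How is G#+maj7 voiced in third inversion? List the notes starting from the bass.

In root position, G#+maj7 is G#–B#–D##–F##.
Third inversion puts the seventh (F##) in the bass.

F##, G#, B#, D##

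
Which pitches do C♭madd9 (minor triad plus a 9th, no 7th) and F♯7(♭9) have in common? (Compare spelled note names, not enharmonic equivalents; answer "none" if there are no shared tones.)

none

C♭madd9 = C♭, E𝄫, G♭, D♭.
F♯7(♭9) = F♯, A♯, C♯, E, G.
Shared: none.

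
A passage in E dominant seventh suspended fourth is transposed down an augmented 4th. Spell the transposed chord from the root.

B♭, E♭, F, A♭

An augmented 4th down from E is B♭, so the new chord is B♭ dominant seventh suspended fourth.
- root: B♭
- perfect 4th: E♭
- perfect 5th: F
- minor 7th: A♭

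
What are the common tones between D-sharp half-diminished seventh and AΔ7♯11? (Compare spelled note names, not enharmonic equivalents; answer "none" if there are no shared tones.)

D-sharp half-diminished seventh: D# F# A C#
AΔ7♯11: A C# E G# D#
Common to both → D#, A, C#.

D#, A, C#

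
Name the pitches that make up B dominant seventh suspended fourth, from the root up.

B E F-sharp A

B dominant seventh suspended fourth: dominant seventh suspended fourth on B.
root → B
4th (perfect 4th) → E
5th (perfect 5th) → F-sharp
7th (minor 7th) → A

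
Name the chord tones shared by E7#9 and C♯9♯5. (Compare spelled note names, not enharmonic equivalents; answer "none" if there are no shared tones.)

B

E7#9 = E, G#, B, D, F##.
C♯9♯5 = C#, E#, G##, B, D#.
Shared: B.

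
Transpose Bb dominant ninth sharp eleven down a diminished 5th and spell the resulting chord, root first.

E G# B D F# A#

A diminished 5th down from Bb is E, so the new chord is E dominant ninth sharp eleven.
Root: E
Major 3rd (3rd): G#
Perfect 5th (5th): B
Minor 7th (7th): D
Major 9th (9th): F#
Augmented 11th (11th): A#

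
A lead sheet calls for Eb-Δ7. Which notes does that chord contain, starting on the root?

Eb, Gb, Bb, D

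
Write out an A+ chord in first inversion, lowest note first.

C#, E#, A

In root position, A+ is A–C#–E#.
First inversion puts the third (C#) in the bass.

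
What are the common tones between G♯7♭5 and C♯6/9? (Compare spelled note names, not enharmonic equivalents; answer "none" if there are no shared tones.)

G♯7♭5 = G#, B#, D, F#.
C♯6/9 = C#, E#, G#, A#, D#.
Shared: G#.

G#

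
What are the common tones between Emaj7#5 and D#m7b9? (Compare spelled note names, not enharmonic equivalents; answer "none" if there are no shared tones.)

E D♯

Emaj7#5 = E, G♯, B♯, D♯.
D#m7b9 = D♯, F♯, A♯, C♯, E.
Shared: E, D♯.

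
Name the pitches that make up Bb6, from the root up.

Bb6: major sixth on Bb.
Root: Bb
Major 3rd (3rd): D
Perfect 5th (5th): F
Major 6th (6th): G

Bb – D – F – G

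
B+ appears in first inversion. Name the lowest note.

B+ in root position is B–D#–F##.
First inversion places the third in the bass, which is D#.

D#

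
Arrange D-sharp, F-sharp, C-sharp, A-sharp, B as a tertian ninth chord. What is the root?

B

Stacking in thirds gives B – D-sharp – F-sharp – A-sharp – C-sharp, so B is the root — B major ninth.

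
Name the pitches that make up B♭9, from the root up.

B♭9: dominant ninth on B♭.
B♭ — root
D — major 3rd
F — perfect 5th
A♭ — minor 7th
C — major 9th

B♭, D, F, A♭, C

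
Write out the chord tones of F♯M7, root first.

Root F#, quality major seventh:
F# — root
A# — major 3rd
C# — perfect 5th
E# — major 7th

F#  A#  C#  E#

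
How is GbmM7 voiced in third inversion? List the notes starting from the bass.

F, Gb, Bbb, Db

GbmM7 = Gb–Bbb–Db–F; third inversion → seventh (F) lowest.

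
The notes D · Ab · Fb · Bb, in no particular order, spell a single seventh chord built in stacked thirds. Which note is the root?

Bb

Arranged so that each adjacent pair is a third by letter name: Bb – D – Fb – Ab.
The bottom of that stack, Bb, is the root (this is Bb dominant seventh flat five).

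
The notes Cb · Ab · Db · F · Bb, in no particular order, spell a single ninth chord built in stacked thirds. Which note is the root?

Stacking in thirds gives Bb – Db – F – Ab – Cb, so Bb is the root — Bb minor seventh flat nine.

Bb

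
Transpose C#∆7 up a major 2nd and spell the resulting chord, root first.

D# – F## – A# – C##

A major 2nd up from C# is D#, so the new chord is D# major seventh.
D# — root
F## — major 3rd
A# — perfect 5th
C## — major 7th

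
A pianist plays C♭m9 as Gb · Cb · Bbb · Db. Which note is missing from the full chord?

The full C♭m9 chord is Cb, Ebb, Gb, Bbb, Db.
Comparing with the voicing, the minor 3rd (3rd) — Ebb — is absent.

Ebb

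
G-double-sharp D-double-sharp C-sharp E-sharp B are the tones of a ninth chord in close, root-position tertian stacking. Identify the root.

Stacking in thirds gives C-sharp – E-sharp – G-double-sharp – B – D-double-sharp, so C-sharp is the root — C-sharp dominant seventh sharp nine sharp five.

C-sharp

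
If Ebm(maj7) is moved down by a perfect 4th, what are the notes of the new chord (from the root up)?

A perfect 4th down from Eb is Bb, so the new chord is Bb minor-major seventh.
- root: Bb
- minor 3rd: Db
- perfect 5th: F
- major 7th: A

Bb Db F A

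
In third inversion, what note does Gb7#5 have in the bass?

Gb7#5 in root position is G♭–B♭–D–F♭.
Third inversion places the seventh in the bass, which is F♭.

F♭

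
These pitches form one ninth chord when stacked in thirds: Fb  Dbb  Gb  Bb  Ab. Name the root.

Stacking in thirds gives Gb – Bb – Dbb – Fb – Ab, so Gb is the root — Gb dominant ninth flat five.

Gb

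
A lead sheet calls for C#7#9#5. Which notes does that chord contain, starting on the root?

C#, E#, G##, B, D##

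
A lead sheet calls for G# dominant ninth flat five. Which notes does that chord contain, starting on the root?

G-sharp B-sharp D F-sharp A-sharp

Root G-sharp, quality dominant ninth flat five:
G-sharp — root
B-sharp — major 3rd
D — diminished 5th
F-sharp — minor 7th
A-sharp — major 9th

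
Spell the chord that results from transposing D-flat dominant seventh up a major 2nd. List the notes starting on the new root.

E♭, G, B♭, D♭

D♭ up a major 2nd → E♭. New chord: E♭ dominant seventh.
Root: E♭
Major 3rd (3rd): G
Perfect 5th (5th): B♭
Minor 7th (7th): D♭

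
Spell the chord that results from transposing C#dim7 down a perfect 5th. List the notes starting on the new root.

A perfect 5th down from C# is F#, so the new chord is F# diminished seventh.
root → F#
3rd (minor 3rd) → A
5th (diminished 5th) → C
7th (diminished 7th) → Eb

F#, A, C, Eb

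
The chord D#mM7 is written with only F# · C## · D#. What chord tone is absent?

D#mM7 = D#, F#, A#, C##. The voicing lacks the 5th (perfect 5th), A#.

A#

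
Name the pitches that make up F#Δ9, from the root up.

Root F#, quality major ninth:
- root: F#
- major 3rd: A#
- perfect 5th: C#
- major 7th: E#
- major 9th: G#

F#, A#, C#, E#, G#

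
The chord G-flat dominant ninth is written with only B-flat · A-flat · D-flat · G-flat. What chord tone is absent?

F-flat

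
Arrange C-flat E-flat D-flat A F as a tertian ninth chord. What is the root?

D-flat

Arranged so that each adjacent pair is a third by letter name: D-flat – F – A – C-flat – E-flat.
The bottom of that stack, D-flat, is the root (this is D-flat dominant ninth sharp five).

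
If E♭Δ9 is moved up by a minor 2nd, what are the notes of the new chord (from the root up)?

Fb  Ab  Cb  Eb  Gb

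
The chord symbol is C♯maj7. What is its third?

E♯

C♯maj7 is built on C♯; its 3rd is a major 3rd above the root.
A third above C uses the letter E, and the major 3rd above C♯ is E♯.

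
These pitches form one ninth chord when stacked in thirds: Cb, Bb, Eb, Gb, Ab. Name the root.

Arranged so that each adjacent pair is a third by letter name: Ab – Cb – Eb – Gb – Bb.
The bottom of that stack, Ab, is the root (this is Ab minor ninth).

Ab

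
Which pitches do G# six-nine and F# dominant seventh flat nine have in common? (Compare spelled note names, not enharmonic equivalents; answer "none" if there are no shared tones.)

A-sharp

G# six-nine = G-sharp, B-sharp, D-sharp, E-sharp, A-sharp.
F# dominant seventh flat nine = F-sharp, A-sharp, C-sharp, E, G.
Shared: A-sharp.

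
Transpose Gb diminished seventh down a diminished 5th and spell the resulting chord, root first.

G♭ down a diminished 5th → C. New chord: C diminished seventh.
Root: C
Minor 3rd (3rd): E♭
Diminished 5th (5th): G♭
Diminished 7th (7th): B𝄫

C, E♭, G♭, B𝄫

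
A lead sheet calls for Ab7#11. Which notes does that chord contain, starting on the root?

A♭ C E♭ G♭ D

Ab7#11 is a dominant seventh sharp eleven built on A♭.
A♭ — root
C — major 3rd
E♭ — perfect 5th
G♭ — minor 7th
D — augmented 11th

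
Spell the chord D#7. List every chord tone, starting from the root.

D# F## A# C#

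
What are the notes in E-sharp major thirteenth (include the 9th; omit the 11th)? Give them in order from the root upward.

E# G## B# D## F## C##

Root E#, quality major thirteenth:
- root: E#
- major 3rd: G##
- perfect 5th: B#
- major 7th: D##
- major 9th: F##
- major 13th: C##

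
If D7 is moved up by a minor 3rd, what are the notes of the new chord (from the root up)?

F, A, C, Eb

D up a minor 3rd → F. New chord: F dominant seventh.
root → F
3rd (major 3rd) → A
5th (perfect 5th) → C
7th (minor 7th) → Eb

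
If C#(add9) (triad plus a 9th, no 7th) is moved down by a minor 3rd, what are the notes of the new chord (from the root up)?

Transposed root: C# → A# (minor 3rd down). So we spell A# added-ninth:
root → A#
3rd (major 3rd) → C##
5th (perfect 5th) → E#
9th (major 9th) → B#

A# C## E# B#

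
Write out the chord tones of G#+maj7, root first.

G# B# D## F##

G#+maj7: augmented major seventh on G#.
- root: G#
- major 3rd: B#
- augmented 5th: D##
- major 7th: F##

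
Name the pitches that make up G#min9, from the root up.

G#min9: minor ninth on G#.
- root: G#
- minor 3rd: B
- perfect 5th: D#
- minor 7th: F#
- major 9th: A#

G# B D# F# A#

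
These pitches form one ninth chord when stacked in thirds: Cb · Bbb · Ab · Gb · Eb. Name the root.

Stacking in thirds gives Ab – Cb – Eb – Gb – Bbb, so Ab is the root — Ab minor seventh flat nine.

Ab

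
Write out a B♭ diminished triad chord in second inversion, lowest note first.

Fb  Bb  Db

In root position, B♭ diminished triad is Bb–Db–Fb.
Second inversion puts the fifth (Fb) in the bass.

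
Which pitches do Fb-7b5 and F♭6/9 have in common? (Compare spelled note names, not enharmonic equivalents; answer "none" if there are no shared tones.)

Fb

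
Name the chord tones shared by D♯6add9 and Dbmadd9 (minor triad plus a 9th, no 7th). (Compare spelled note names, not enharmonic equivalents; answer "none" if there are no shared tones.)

none

D♯6add9 = D#, F##, A#, B#, E#.
Dbmadd9 = Db, Fb, Ab, Eb.
Shared: none.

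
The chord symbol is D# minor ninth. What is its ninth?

E#

Root of D# minor ninth = D#. The 9th is a major 9th: D# up a major 9th → E#.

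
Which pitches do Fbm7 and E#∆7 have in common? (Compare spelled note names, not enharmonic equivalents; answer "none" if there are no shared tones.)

none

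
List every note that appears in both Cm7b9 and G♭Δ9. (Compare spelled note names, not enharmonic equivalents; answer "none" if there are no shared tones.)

Bb, Db

Cm7b9: C Eb G Bb Db
G♭Δ9: Gb Bb Db F Ab
Common to both → Bb, Db.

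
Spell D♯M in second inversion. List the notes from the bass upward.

A#, D#, F##

In root position, D♯M is D#–F##–A#.
Second inversion puts the fifth (A#) in the bass.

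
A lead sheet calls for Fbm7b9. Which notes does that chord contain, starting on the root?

Root Fb, quality minor seventh flat nine:
Root: Fb
Minor 3rd (3rd): Abb
Perfect 5th (5th): Cb
Minor 7th (7th): Ebb
Minor 9th (9th): Gbb

Fb – Abb – Cb – Ebb – Gbb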